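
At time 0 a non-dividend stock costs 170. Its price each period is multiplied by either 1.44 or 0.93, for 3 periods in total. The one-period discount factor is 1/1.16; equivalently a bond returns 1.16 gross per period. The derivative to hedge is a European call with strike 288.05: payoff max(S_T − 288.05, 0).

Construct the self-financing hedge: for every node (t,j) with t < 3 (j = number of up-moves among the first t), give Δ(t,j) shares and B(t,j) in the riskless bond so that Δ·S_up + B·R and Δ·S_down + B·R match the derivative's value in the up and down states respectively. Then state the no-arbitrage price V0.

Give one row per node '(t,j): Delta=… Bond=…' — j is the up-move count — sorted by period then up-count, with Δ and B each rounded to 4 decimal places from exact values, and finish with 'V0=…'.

Since d<R<u, set p* = (R−d)/(u−d) = 0.4510; price each node as the discounted p*-expectation of its children.
Terminal payoffs: V(3,0)=0.0000, V(3,1)=0.0000, V(3,2)=39.7862, V(3,3)=219.5673
  t=2,j=0: stock 147.0330 → up 211.7275 (V=0.0000), down 136.7407 (V=0.0000). Price 0.0000; hedge Δ=0.0000, bond B=0.0000.
  t=2,j=1: stock 227.6640 → up 327.8362 (V=39.7862), down 211.7275 (V=0.0000). Price 15.4679; hedge Δ=0.3427, bond B=-62.5442.
  t=2,j=2: stock 352.5120 → up 507.6173 (V=219.5673), down 327.8362 (V=39.7862). Price 104.1930; hedge Δ=1.0000, bond B=-248.3190.
  t=1,j=0: stock 158.1000 → up 227.6640 (V=15.4679), down 147.0330 (V=0.0000). Price 6.0136; hedge Δ=0.1918, bond B=-24.3157.
  t=1,j=1: stock 244.8000 → up 352.5120 (V=104.1930), down 227.6640 (V=15.4679). Price 47.8286; hedge Δ=0.7107, bond B=-126.1422.
  t=0,j=0: stock 170.0000 → up 244.8000 (V=47.8286), down 158.1000 (V=6.0136). Price 21.4408; hedge Δ=0.4823, bond B=-60.5495.
Self-financing check: at every node Δ·S+B equals the discounted successor values.

(0,0): Delta=0.4823 Bond=-60.5495
(1,0): Delta=0.1918 Bond=-24.3157
(1,1): Delta=0.7107 Bond=-126.1422
(2,0): Delta=0.0000 Bond=0.0000
(2,1): Delta=0.3427 Bond=-62.5442
(2,2): Delta=1.0000 Bond=-248.3190
V0=21.4408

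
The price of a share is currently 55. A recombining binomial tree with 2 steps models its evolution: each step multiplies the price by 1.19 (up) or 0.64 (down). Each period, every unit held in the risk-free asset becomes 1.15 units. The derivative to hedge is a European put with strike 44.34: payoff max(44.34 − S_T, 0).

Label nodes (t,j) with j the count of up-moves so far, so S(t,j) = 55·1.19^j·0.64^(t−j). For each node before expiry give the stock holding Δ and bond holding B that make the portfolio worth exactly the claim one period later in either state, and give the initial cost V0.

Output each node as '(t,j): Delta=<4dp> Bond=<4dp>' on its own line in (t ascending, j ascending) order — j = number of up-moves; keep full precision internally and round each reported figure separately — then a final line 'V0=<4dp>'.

(0,0): Delta=-0.1058 Bond=6.1581
(1,0): Delta=-1.0000 Bond=38.5565
(1,1): Delta=-0.0681 Bond=4.6132
V0=0.3373

No-arbitrage ⇒ martingale measure with p* = (R−d)/(u−d) = 0.9273.
Terminal payoffs: V(2,0)=21.8120, V(2,1)=2.4520, V(2,2)=0.0000
Node (1,0) S=35.2000: V=(p*·2.4520+(1−p*)·21.8120)/1.15=3.3565; Δ=(2.4520−21.8120)/(41.8880−22.5280)=-1.0000; B=V−Δ·S=38.5565
Node (1,1) S=65.4500: V=(p*·0.0000+(1−p*)·2.4520)/1.15=0.1551; Δ=(0.0000−2.4520)/(77.8855−41.8880)=-0.0681; B=V−Δ·S=4.6132
Node (0,0) S=55.0000: V=(p*·0.1551+(1−p*)·3.3565)/1.15=0.3373; Δ=(0.1551−3.3565)/(65.4500−35.2000)=-0.1058; B=V−Δ·S=6.1581
Root portfolio cost Δ·55+B reproduces V0=0.3373.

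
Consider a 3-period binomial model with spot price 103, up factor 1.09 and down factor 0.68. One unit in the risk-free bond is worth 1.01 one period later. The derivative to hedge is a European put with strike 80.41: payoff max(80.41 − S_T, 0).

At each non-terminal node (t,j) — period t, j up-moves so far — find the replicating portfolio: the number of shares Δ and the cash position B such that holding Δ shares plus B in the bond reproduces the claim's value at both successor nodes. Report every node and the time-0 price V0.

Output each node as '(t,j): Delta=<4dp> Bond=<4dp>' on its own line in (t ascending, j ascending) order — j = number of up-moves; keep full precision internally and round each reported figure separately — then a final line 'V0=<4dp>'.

(0,0): Delta=-0.2250 Bond=26.0672
(1,0): Delta=-0.9222 Bond=75.1556
(1,1): Delta=-0.1196 Bond=14.4909
(2,0): Delta=-1.0000 Bond=79.6139
(2,1): Delta=-0.9104 Bond=75.0085
(2,2): Delta=0.0000 Bond=0.0000
V0=2.8889

Since d<R<u, set p* = (R−d)/(u−d) = 0.8049; price each node as the discounted p*-expectation of its children.
At expiry t=3: V(3,0)=48.0235, V(3,1)=28.4964, V(3,2)=0.0000, V(3,3)=0.0000
(2,0): S=47.6272. Δ = (V_up−V_dn)/(S_up−S_dn) = (28.4964−48.0235)/(51.9136−32.3865) = -1.0000. V = [p*·28.4964 + (1−p*)·48.0235]/1.01 = 31.9867. B = V − Δ·S = 79.6139.
(2,1): S=76.3436. Δ = (V_up−V_dn)/(S_up−S_dn) = (0.0000−28.4964)/(83.2145−51.9136) = -0.9104. V = [p*·0.0000 + (1−p*)·28.4964]/1.01 = 5.5052. B = V − Δ·S = 75.0085.
(2,2): S=122.3743. Δ = (V_up−V_dn)/(S_up−S_dn) = (0.0000−0.0000)/(133.3880−83.2145) = 0.0000. V = [p*·0.0000 + (1−p*)·0.0000]/1.01 = 0.0000. B = V − Δ·S = 0.0000.
(1,0): S=70.0400. Δ = (V_up−V_dn)/(S_up−S_dn) = (5.5052−31.9867)/(76.3436−47.6272) = -0.9222. V = [p*·5.5052 + (1−p*)·31.9867]/1.01 = 10.5667. B = V − Δ·S = 75.1556.
(1,1): S=112.2700. Δ = (V_up−V_dn)/(S_up−S_dn) = (0.0000−5.5052)/(122.3743−76.3436) = -0.1196. V = [p*·0.0000 + (1−p*)·5.5052]/1.01 = 1.0636. B = V − Δ·S = 14.4909.
(0,0): S=103.0000. Δ = (V_up−V_dn)/(S_up−S_dn) = (1.0636−10.5667)/(112.2700−70.0400) = -0.2250. V = [p*·1.0636 + (1−p*)·10.5667]/1.01 = 2.8889. B = V − Δ·S = 26.0672.
Root portfolio cost Δ·103+B reproduces V0=2.8889.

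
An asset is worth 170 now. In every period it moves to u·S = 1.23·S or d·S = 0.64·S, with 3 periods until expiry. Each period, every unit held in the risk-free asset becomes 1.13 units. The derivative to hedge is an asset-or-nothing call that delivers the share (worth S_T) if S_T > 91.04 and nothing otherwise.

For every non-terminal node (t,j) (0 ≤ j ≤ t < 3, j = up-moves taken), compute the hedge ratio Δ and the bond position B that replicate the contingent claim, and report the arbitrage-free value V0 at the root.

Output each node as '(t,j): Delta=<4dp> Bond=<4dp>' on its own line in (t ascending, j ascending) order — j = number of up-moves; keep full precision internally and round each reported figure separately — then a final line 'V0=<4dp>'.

(0,0): Delta=1.1791 Bond=-34.8380
(1,0): Delta=1.8846 Bond=-116.1326
(1,1): Delta=1.1041 Bond=-23.7005
(2,0): Delta=0.0000 Bond=0.0000
(2,1): Delta=2.0847 Bond=-158.0115
(2,2): Delta=1.0000 Bond=0.0000
V0=165.6011

The replicating-portfolio and risk-neutral prices coincide; use p* = (1.13−0.64)/(1.23−0.64) = 0.8305 for the latter.
Terminal values V(3,·): V(3,0)=0.0000, V(3,1)=0.0000, V(3,2)=164.6035, V(3,3)=316.3474
Node (2,0) S=69.6320: V=(p*·0.0000+(1−p*)·0.0000)/1.13=0.0000; Δ=(0.0000−0.0000)/(85.6474−44.5645)=0.0000; B=V−Δ·S=0.0000
Node (2,1) S=133.8240: V=(p*·164.6035+(1−p*)·0.0000)/1.13=120.9775; Δ=(164.6035−0.0000)/(164.6035−85.6474)=2.0847; B=V−Δ·S=-158.0115
Node (2,2) S=257.1930: V=(p*·316.3474+(1−p*)·164.6035)/1.13=257.1930; Δ=(316.3474−164.6035)/(316.3474−164.6035)=1.0000; B=V−Δ·S=0.0000
Node (1,0) S=108.8000: V=(p*·120.9775+(1−p*)·0.0000)/1.13=88.9140; Δ=(120.9775−0.0000)/(133.8240−69.6320)=1.8846; B=V−Δ·S=-116.1326
Node (1,1) S=209.1000: V=(p*·257.1930+(1−p*)·120.9775)/1.13=207.1731; Δ=(257.1930−120.9775)/(257.1930−133.8240)=1.1041; B=V−Δ·S=-23.7005
Node (0,0) S=170.0000: V=(p*·207.1731+(1−p*)·88.9140)/1.13=165.6011; Δ=(207.1731−88.9140)/(209.1000−108.8000)=1.1791; B=V−Δ·S=-34.8380
Check: Δ(0,0)·S0 + B(0,0) = 165.6011 = V0.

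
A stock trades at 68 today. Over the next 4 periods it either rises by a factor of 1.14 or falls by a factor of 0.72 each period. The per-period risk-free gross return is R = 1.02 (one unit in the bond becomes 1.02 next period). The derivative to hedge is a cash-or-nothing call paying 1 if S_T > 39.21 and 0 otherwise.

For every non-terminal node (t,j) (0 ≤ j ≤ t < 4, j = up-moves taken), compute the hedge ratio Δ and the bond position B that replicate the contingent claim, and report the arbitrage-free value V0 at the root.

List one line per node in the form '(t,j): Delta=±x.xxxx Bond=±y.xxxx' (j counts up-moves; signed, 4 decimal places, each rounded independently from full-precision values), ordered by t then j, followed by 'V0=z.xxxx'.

No-arbitrage ⇒ martingale measure with p* = (R−d)/(u−d) = 0.7143.
Payoff layer (t=4): V(4,0)=0.0000, V(4,1)=0.0000, V(4,2)=1.0000, V(4,3)=1.0000, V(4,4)=1.0000
Node (3,0) S=25.3809: V=(p*·0.0000+(1−p*)·0.0000)/1.02=0.0000; Δ=(0.0000−0.0000)/(28.9342−18.2742)=0.0000; B=V−Δ·S=0.0000
Node (3,1) S=40.1864: V=(p*·1.0000+(1−p*)·0.0000)/1.02=0.7003; Δ=(1.0000−0.0000)/(45.8125−28.9342)=0.0592; B=V−Δ·S=-1.6807
Node (3,2) S=63.6284: V=(p*·1.0000+(1−p*)·1.0000)/1.02=0.9804; Δ=(1.0000−1.0000)/(72.5364−45.8125)=0.0000; B=V−Δ·S=0.9804
Node (3,3) S=100.7450: V=(p*·1.0000+(1−p*)·1.0000)/1.02=0.9804; Δ=(1.0000−1.0000)/(114.8493−72.5364)=0.0000; B=V−Δ·S=0.9804
Node (2,0) S=35.2512: V=(p*·0.7003+(1−p*)·0.0000)/1.02=0.4904; Δ=(0.7003−0.0000)/(40.1864−25.3809)=0.0473; B=V−Δ·S=-1.1769
Node (2,1) S=55.8144: V=(p*·0.9804+(1−p*)·0.7003)/1.02=0.8827; Δ=(0.9804−0.7003)/(63.6284−40.1864)=0.0119; B=V−Δ·S=0.2158
Node (2,2) S=88.3728: V=(p*·0.9804+(1−p*)·0.9804)/1.02=0.9612; Δ=(0.9804−0.9804)/(100.7450−63.6284)=0.0000; B=V−Δ·S=0.9612
Node (1,0) S=48.9600: V=(p*·0.8827+(1−p*)·0.4904)/1.02=0.7555; Δ=(0.8827−0.4904)/(55.8144−35.2512)=0.0191; B=V−Δ·S=-0.1786
Node (1,1) S=77.5200: V=(p*·0.9612+(1−p*)·0.8827)/1.02=0.9203; Δ=(0.9612−0.8827)/(88.3728−55.8144)=0.0024; B=V−Δ·S=0.7335
Node (0,0) S=68.0000: V=(p*·0.9203+(1−p*)·0.7555)/1.02=0.8561; Δ=(0.9203−0.7555)/(77.5200−48.9600)=0.0058; B=V−Δ·S=0.4637
Self-financing check: at every node Δ·S+B equals the discounted successor values.

(0,0): Delta=0.0058 Bond=0.4637
(1,0): Delta=0.0191 Bond=-0.1786
(1,1): Delta=0.0024 Bond=0.7335
(2,0): Delta=0.0473 Bond=-1.1769
(2,1): Delta=0.0119 Bond=0.2158
(2,2): Delta=0.0000 Bond=0.9612
(3,0): Delta=0.0000 Bond=0.0000
(3,1): Delta=0.0592 Bond=-1.6807
(3,2): Delta=0.0000 Bond=0.9804
(3,3): Delta=0.0000 Bond=0.9804
V0=0.8561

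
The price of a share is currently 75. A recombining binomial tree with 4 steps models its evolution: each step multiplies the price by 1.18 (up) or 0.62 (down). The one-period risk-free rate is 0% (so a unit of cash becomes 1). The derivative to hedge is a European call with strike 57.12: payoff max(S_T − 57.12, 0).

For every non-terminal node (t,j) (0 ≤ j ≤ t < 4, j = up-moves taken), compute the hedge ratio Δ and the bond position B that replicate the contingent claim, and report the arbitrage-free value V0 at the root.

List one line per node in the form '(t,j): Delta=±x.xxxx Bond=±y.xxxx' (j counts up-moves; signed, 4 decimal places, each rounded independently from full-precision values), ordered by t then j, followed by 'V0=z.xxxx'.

No-arbitrage ⇒ martingale measure with p* = (R−d)/(u−d) = 0.6786.
At expiry t=4: V(4,0)=0.0000, V(4,1)=0.0000, V(4,2)=0.0000, V(4,3)=19.2810, V(4,4)=88.2883
Node (3,0) S=17.8746: V=(p*·0.0000+(1−p*)·0.0000)/1=0.0000; Δ=(0.0000−0.0000)/(21.0920−11.0823)=0.0000; B=V−Δ·S=0.0000
Node (3,1) S=34.0194: V=(p*·0.0000+(1−p*)·0.0000)/1=0.0000; Δ=(0.0000−0.0000)/(40.1429−21.0920)=0.0000; B=V−Δ·S=0.0000
Node (3,2) S=64.7466: V=(p*·19.2810+(1−p*)·0.0000)/1=13.0835; Δ=(19.2810−0.0000)/(76.4010−40.1429)=0.5318; B=V−Δ·S=-21.3468
Node (3,3) S=123.2274: V=(p*·88.2883+(1−p*)·19.2810)/1=66.1074; Δ=(88.2883−19.2810)/(145.4083−76.4010)=1.0000; B=V−Δ·S=-57.1200
Node (2,0) S=28.8300: V=(p*·0.0000+(1−p*)·0.0000)/1=0.0000; Δ=(0.0000−0.0000)/(34.0194−17.8746)=0.0000; B=V−Δ·S=0.0000
Node (2,1) S=54.8700: V=(p*·13.0835+(1−p*)·0.0000)/1=8.8781; Δ=(13.0835−0.0000)/(64.7466−34.0194)=0.4258; B=V−Δ·S=-14.4853
Node (2,2) S=104.4300: V=(p*·66.1074+(1−p*)·13.0835)/1=49.0640; Δ=(66.1074−13.0835)/(123.2274−64.7466)=0.9067; B=V−Δ·S=-45.6215
Node (1,0) S=46.5000: V=(p*·8.8781+(1−p*)·0.0000)/1=6.0244; Δ=(8.8781−0.0000)/(54.8700−28.8300)=0.3409; B=V−Δ·S=-9.8293
Node (1,1) S=88.5000: V=(p*·49.0640+(1−p*)·8.8781)/1=36.1471; Δ=(49.0640−8.8781)/(104.4300−54.8700)=0.8109; B=V−Δ·S=-35.6134
Node (0,0) S=75.0000: V=(p*·36.1471+(1−p*)·6.0244)/1=26.4648; Δ=(36.1471−6.0244)/(88.5000−46.5000)=0.7172; B=V−Δ·S=-27.3257
Self-financing check: at every node Δ·S+B equals the discounted successor values.

(0,0): Delta=0.7172 Bond=-27.3257
(1,0): Delta=0.3409 Bond=-9.8293
(1,1): Delta=0.8109 Bond=-35.6134
(2,0): Delta=0.0000 Bond=0.0000
(2,1): Delta=0.4258 Bond=-14.4853
(2,2): Delta=0.9067 Bond=-45.6215
(3,0): Delta=0.0000 Bond=0.0000
(3,1): Delta=0.0000 Bond=0.0000
(3,2): Delta=0.5318 Bond=-21.3468
(3,3): Delta=1.0000 Bond=-57.1200
V0=26.4648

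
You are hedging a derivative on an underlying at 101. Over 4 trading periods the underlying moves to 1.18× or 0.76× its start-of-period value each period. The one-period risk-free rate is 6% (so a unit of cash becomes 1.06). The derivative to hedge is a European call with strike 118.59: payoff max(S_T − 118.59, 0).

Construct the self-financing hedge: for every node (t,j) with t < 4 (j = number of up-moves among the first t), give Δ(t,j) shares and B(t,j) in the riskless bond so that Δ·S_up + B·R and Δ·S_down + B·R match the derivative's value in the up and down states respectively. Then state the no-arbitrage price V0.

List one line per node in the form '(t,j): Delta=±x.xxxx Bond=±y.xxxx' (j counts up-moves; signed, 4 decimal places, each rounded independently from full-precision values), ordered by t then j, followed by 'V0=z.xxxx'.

No-arbitrage ⇒ martingale measure with p* = (R−d)/(u−d) = 0.7143.
Terminal values V(4,·): V(4,0)=0.0000, V(4,1)=0.0000, V(4,2)=0.0000, V(4,3)=7.5291, V(4,4)=77.2266
  t=3,j=0: stock 44.3366 → up 52.3172 (V=0.0000), down 33.6958 (V=0.0000). Price 0.0000; hedge Δ=0.0000, bond B=0.0000.
  t=3,j=1: stock 68.8384 → up 81.2293 (V=0.0000), down 52.3172 (V=0.0000). Price 0.0000; hedge Δ=0.0000, bond B=0.0000.
  t=3,j=2: stock 106.8806 → up 126.1191 (V=7.5291), down 81.2293 (V=0.0000). Price 5.0735; hedge Δ=0.1677, bond B=-12.8530.
  t=3,j=3: stock 165.9462 → up 195.8166 (V=77.2266), down 126.1191 (V=7.5291). Price 54.0689; hedge Δ=1.0000, bond B=-111.8774.
  t=2,j=0: stock 58.3376 → up 68.8384 (V=0.0000), down 44.3366 (V=0.0000). Price 0.0000; hedge Δ=0.0000, bond B=0.0000.
  t=2,j=1: stock 90.5768 → up 106.8806 (V=5.0735), down 68.8384 (V=0.0000). Price 3.4188; hedge Δ=0.1334, bond B=-8.6610.
  t=2,j=2: stock 140.6324 → up 165.9462 (V=54.0689), down 106.8806 (V=5.0735). Price 37.8021; hedge Δ=0.8295, bond B=-78.8535.
  t=1,j=0: stock 76.7600 → up 90.5768 (V=3.4188), down 58.3376 (V=0.0000). Price 2.3038; hedge Δ=0.1060, bond B=-5.8363.
  t=1,j=1: stock 119.1800 → up 140.6324 (V=37.8021), down 90.5768 (V=3.4188). Price 26.3946; hedge Δ=0.6869, bond B=-55.4703.
  t=0,j=0: stock 101.0000 → up 119.1800 (V=26.3946), down 76.7600 (V=2.3038). Price 18.4071; hedge Δ=0.5679, bond B=-38.9520.
Check: Δ(0,0)·S0 + B(0,0) = 18.4071 = V0.

(0,0): Delta=0.5679 Bond=-38.9520
(1,0): Delta=0.1060 Bond=-5.8363
(1,1): Delta=0.6869 Bond=-55.4703
(2,0): Delta=0.0000 Bond=0.0000
(2,1): Delta=0.1334 Bond=-8.6610
(2,2): Delta=0.8295 Bond=-78.8535
(3,0): Delta=0.0000 Bond=0.0000
(3,1): Delta=0.0000 Bond=0.0000
(3,2): Delta=0.1677 Bond=-12.8530
(3,3): Delta=1.0000 Bond=-111.8774
V0=18.4071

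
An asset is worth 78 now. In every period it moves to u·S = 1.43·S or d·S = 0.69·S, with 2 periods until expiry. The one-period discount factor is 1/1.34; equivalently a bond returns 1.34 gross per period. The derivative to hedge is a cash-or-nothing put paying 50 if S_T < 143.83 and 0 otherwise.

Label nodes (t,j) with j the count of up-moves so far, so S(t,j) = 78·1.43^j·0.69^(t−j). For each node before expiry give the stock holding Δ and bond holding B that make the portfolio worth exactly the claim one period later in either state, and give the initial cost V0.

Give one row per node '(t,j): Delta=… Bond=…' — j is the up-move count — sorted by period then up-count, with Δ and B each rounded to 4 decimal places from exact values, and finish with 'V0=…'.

The replicating-portfolio and risk-neutral prices coincide; use p* = (1.34−0.69)/(1.43−0.69) = 0.8784 for the latter.
Terminal values V(2,·): V(2,0)=50.0000, V(2,1)=50.0000, V(2,2)=0.0000
Node (1,0) S=53.8200: V=(p*·50.0000+(1−p*)·50.0000)/1.34=37.3134; Δ=(50.0000−50.0000)/(76.9626−37.1358)=0.0000; B=V−Δ·S=37.3134
Node (1,1) S=111.5400: V=(p*·0.0000+(1−p*)·50.0000)/1.34=4.5381; Δ=(0.0000−50.0000)/(159.5022−76.9626)=-0.6058; B=V−Δ·S=72.1057
Node (0,0) S=78.0000: V=(p*·4.5381+(1−p*)·37.3134)/1.34=6.3614; Δ=(4.5381−37.3134)/(111.5400−53.8200)=-0.5678; B=V−Δ·S=50.6524
Check: Δ(0,0)·S0 + B(0,0) = 6.3614 = V0.

(0,0): Delta=-0.5678 Bond=50.6524
(1,0): Delta=0.0000 Bond=37.3134
(1,1): Delta=-0.6058 Bond=72.1057
V0=6.3614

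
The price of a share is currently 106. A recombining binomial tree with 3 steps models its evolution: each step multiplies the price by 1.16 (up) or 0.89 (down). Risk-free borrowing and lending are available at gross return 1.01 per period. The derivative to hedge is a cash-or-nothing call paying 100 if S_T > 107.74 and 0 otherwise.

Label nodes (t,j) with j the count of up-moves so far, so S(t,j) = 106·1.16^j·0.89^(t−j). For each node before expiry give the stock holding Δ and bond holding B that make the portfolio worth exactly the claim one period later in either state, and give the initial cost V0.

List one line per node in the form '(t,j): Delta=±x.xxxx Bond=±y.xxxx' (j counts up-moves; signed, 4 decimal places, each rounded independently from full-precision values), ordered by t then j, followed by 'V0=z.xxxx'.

Risk-neutral probability p* = (R−d)/(u−d) = (1.01−0.89)/(1.16−0.89) = 0.4444.
Terminal values V(3,·): V(3,0)=0.0000, V(3,1)=0.0000, V(3,2)=100.0000, V(3,3)=100.0000
Node (2,0) S=83.9626: V=(p*·0.0000+(1−p*)·0.0000)/1.01=0.0000; Δ=(0.0000−0.0000)/(97.3966−74.7267)=0.0000; B=V−Δ·S=0.0000
Node (2,1) S=109.4344: V=(p*·100.0000+(1−p*)·0.0000)/1.01=44.0044; Δ=(100.0000−0.0000)/(126.9439−97.3966)=3.3844; B=V−Δ·S=-326.3660
Node (2,2) S=142.6336: V=(p*·100.0000+(1−p*)·100.0000)/1.01=99.0099; Δ=(100.0000−100.0000)/(165.4550−126.9439)=0.0000; B=V−Δ·S=99.0099
Node (1,0) S=94.3400: V=(p*·44.0044+(1−p*)·0.0000)/1.01=19.3639; Δ=(44.0044−0.0000)/(109.4344−83.9626)=1.7276; B=V−Δ·S=-143.6154
Node (1,1) S=122.9600: V=(p*·99.0099+(1−p*)·44.0044)/1.01=67.7736; Δ=(99.0099−44.0044)/(142.6336−109.4344)=1.6568; B=V−Δ·S=-135.9505
Node (0,0) S=106.0000: V=(p*·67.7736+(1−p*)·19.3639)/1.01=40.4745; Δ=(67.7736−19.3639)/(122.9600−94.3400)=1.6915; B=V−Δ·S=-138.8206
Root portfolio cost Δ·106+B reproduces V0=40.4745.

(0,0): Delta=1.6915 Bond=-138.8206
(1,0): Delta=1.7276 Bond=-143.6154
(1,1): Delta=1.6568 Bond=-135.9505
(2,0): Delta=0.0000 Bond=0.0000
(2,1): Delta=3.3844 Bond=-326.3660
(2,2): Delta=0.0000 Bond=99.0099
V0=40.4745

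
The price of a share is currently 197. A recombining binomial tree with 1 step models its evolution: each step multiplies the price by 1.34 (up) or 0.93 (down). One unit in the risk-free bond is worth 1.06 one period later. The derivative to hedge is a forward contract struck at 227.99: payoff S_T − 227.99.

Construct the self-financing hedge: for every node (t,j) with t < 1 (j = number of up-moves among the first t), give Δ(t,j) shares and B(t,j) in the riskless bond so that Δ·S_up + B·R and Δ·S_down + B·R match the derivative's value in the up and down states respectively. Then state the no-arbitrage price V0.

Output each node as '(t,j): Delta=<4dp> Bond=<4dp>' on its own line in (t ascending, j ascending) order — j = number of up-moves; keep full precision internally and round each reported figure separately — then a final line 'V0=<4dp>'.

(0,0): Delta=1.0000 Bond=-215.0849
V0=-18.0849

The replicating-portfolio and risk-neutral prices coincide; use p* = (1.06−0.93)/(1.34−0.93) = 0.3171 for the latter.
Payoff layer (t=1): V(1,0)=-44.7800, V(1,1)=35.9900
  t=0,j=0: stock 197.0000 → up 263.9800 (V=35.9900), down 183.2100 (V=-44.7800). Price -18.0849; hedge Δ=1.0000, bond B=-215.0849.
Check: Δ(0,0)·S0 + B(0,0) = -18.0849 = V0.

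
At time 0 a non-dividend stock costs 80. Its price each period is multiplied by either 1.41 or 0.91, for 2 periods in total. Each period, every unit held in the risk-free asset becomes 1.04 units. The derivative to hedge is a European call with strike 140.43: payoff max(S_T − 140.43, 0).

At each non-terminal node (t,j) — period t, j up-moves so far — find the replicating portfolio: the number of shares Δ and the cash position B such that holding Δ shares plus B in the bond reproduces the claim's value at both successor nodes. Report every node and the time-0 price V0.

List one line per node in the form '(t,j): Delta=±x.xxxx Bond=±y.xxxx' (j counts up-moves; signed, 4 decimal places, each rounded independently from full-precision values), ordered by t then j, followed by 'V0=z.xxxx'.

Since d<R<u, set p* = (R−d)/(u−d) = 0.2600; price each node as the discounted p*-expectation of its children.
Terminal payoffs: V(2,0)=0.0000, V(2,1)=0.0000, V(2,2)=18.6180
  t=1,j=0: stock 72.8000 → up 102.6480 (V=0.0000), down 66.2480 (V=0.0000). Price 0.0000; hedge Δ=0.0000, bond B=0.0000.
  t=1,j=1: stock 112.8000 → up 159.0480 (V=18.6180), down 102.6480 (V=0.0000). Price 4.6545; hedge Δ=0.3301, bond B=-32.5815.
  t=0,j=0: stock 80.0000 → up 112.8000 (V=4.6545), down 72.8000 (V=0.0000). Price 1.1636; hedge Δ=0.1164, bond B=-8.1454.
Check: Δ(0,0)·S0 + B(0,0) = 1.1636 = V0.

(0,0): Delta=0.1164 Bond=-8.1454
(1,0): Delta=0.0000 Bond=0.0000
(1,1): Delta=0.3301 Bond=-32.5815
V0=1.1636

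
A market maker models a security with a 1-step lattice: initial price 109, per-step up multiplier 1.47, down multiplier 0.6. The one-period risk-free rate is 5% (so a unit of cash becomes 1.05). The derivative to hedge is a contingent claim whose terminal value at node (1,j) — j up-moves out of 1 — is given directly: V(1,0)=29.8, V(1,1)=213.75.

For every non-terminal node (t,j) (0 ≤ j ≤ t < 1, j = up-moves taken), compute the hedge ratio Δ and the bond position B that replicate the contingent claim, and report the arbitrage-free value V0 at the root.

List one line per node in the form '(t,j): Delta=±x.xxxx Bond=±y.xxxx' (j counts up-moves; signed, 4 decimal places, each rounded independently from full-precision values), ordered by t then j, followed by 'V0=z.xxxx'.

The replicating-portfolio and risk-neutral prices coincide; use p* = (1.05−0.6)/(1.47−0.6) = 0.5172 for the latter.
Terminal payoffs: V(1,0)=29.8000, V(1,1)=213.7500
(0,0): S=109.0000. Δ = (V_up−V_dn)/(S_up−S_dn) = (213.7500−29.8000)/(160.2300−65.4000) = 1.9398. V = [p*·213.7500 + (1−p*)·29.8000]/1.05 = 118.9967. B = V − Δ·S = -92.4401.
The time-0 hedge costs 118.9967, which is the no-arbitrage price.

(0,0): Delta=1.9398 Bond=-92.4401
V0=118.9967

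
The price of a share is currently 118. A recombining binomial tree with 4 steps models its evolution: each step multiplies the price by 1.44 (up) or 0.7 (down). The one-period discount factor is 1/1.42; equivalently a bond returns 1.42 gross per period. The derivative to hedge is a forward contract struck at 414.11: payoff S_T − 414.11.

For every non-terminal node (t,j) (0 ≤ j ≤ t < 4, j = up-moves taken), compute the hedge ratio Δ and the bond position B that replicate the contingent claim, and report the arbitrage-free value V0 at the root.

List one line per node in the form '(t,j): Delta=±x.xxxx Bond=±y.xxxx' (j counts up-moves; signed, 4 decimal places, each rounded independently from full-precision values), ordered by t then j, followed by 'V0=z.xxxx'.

No-arbitrage ⇒ martingale measure with p* = (R−d)/(u−d) = 0.9730.
Terminal values V(4,·): V(4,0)=-385.7782, V(4,1)=-355.8274, V(4,2)=-294.2144, V(4,3)=-167.4677, V(4,4)=93.2684
Node (3,0) S=40.4740: V=(p*·-355.8274+(1−p*)·-385.7782)/1.42=-251.1528; Δ=(-355.8274−-385.7782)/(58.2826−28.3318)=1.0000; B=V−Δ·S=-291.6268
Node (3,1) S=83.2608: V=(p*·-294.2144+(1−p*)·-355.8274)/1.42=-208.3660; Δ=(-294.2144−-355.8274)/(119.8956−58.2826)=1.0000; B=V−Δ·S=-291.6268
Node (3,2) S=171.2794: V=(p*·-167.4677+(1−p*)·-294.2144)/1.42=-120.3474; Δ=(-167.4677−-294.2144)/(246.6423−119.8956)=1.0000; B=V−Δ·S=-291.6268
Node (3,3) S=352.3461: V=(p*·93.2684+(1−p*)·-167.4677)/1.42=60.7194; Δ=(93.2684−-167.4677)/(507.3784−246.6423)=1.0000; B=V−Δ·S=-291.6268
Node (2,0) S=57.8200: V=(p*·-208.3660+(1−p*)·-251.1528)/1.42=-147.5510; Δ=(-208.3660−-251.1528)/(83.2608−40.4740)=1.0000; B=V−Δ·S=-205.3710
Node (2,1) S=118.9440: V=(p*·-120.3474+(1−p*)·-208.3660)/1.42=-86.4270; Δ=(-120.3474−-208.3660)/(171.2794−83.2608)=1.0000; B=V−Δ·S=-205.3710
Node (2,2) S=244.6848: V=(p*·60.7194+(1−p*)·-120.3474)/1.42=39.3138; Δ=(60.7194−-120.3474)/(352.3461−171.2794)=1.0000; B=V−Δ·S=-205.3710
Node (1,0) S=82.6000: V=(p*·-86.4270+(1−p*)·-147.5510)/1.42=-62.0274; Δ=(-86.4270−-147.5510)/(118.9440−57.8200)=1.0000; B=V−Δ·S=-144.6274
Node (1,1) S=169.9200: V=(p*·39.3138+(1−p*)·-86.4270)/1.42=25.2926; Δ=(39.3138−-86.4270)/(244.6848−118.9440)=1.0000; B=V−Δ·S=-144.6274
Node (0,0) S=118.0000: V=(p*·25.2926+(1−p*)·-62.0274)/1.42=16.1497; Δ=(25.2926−-62.0274)/(169.9200−82.6000)=1.0000; B=V−Δ·S=-101.8503
The time-0 hedge costs 16.1497, which is the no-arbitrage price.

(0,0): Delta=1.0000 Bond=-101.8503
(1,0): Delta=1.0000 Bond=-144.6274
(1,1): Delta=1.0000 Bond=-144.6274
(2,0): Delta=1.0000 Bond=-205.3710
(2,1): Delta=1.0000 Bond=-205.3710
(2,2): Delta=1.0000 Bond=-205.3710
(3,0): Delta=1.0000 Bond=-291.6268
(3,1): Delta=1.0000 Bond=-291.6268
(3,2): Delta=1.0000 Bond=-291.6268
(3,3): Delta=1.0000 Bond=-291.6268
V0=16.1497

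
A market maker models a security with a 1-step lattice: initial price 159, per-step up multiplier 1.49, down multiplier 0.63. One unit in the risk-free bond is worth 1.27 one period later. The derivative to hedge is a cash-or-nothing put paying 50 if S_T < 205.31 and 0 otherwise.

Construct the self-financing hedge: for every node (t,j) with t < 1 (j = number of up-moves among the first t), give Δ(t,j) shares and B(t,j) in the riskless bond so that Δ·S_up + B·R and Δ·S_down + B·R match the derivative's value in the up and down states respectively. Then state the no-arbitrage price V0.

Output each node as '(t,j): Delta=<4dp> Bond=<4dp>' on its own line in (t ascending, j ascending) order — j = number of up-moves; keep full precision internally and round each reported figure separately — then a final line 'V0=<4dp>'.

Under the risk-neutral measure, an up-move has probability p* = (R−d)/(u−d) = 0.7442 and values discount at R = 1.27.
At expiry t=1: V(1,0)=50.0000, V(1,1)=0.0000
  t=0,j=0: stock 159.0000 → up 236.9100 (V=0.0000), down 100.1700 (V=50.0000). Price 10.0714; hedge Δ=-0.3657, bond B=68.2110.
Self-financing check: at every node Δ·S+B equals the discounted successor values.

(0,0): Delta=-0.3657 Bond=68.2110
V0=10.0714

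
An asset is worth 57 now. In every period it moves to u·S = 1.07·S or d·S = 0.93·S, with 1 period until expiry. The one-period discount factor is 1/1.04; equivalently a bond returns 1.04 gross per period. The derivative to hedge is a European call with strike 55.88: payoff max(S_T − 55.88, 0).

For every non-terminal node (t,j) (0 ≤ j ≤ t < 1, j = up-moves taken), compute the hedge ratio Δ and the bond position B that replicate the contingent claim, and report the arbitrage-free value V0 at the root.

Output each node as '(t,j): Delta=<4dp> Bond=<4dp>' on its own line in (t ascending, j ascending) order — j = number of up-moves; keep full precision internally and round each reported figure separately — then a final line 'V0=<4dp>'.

(0,0): Delta=0.6404 Bond=-32.6394
V0=3.8606

Under the risk-neutral measure, an up-move has probability p* = (R−d)/(u−d) = 0.7857 and values discount at R = 1.04.
Terminal payoffs: V(1,0)=0.0000, V(1,1)=5.1100
Node (0,0) S=57.0000: V=(p*·5.1100+(1−p*)·0.0000)/1.04=3.8606; Δ=(5.1100−0.0000)/(60.9900−53.0100)=0.6404; B=V−Δ·S=-32.6394
Each (Δ,B) replicates both successor values, so the strategy is self-financing and V0 is arbitrage-free.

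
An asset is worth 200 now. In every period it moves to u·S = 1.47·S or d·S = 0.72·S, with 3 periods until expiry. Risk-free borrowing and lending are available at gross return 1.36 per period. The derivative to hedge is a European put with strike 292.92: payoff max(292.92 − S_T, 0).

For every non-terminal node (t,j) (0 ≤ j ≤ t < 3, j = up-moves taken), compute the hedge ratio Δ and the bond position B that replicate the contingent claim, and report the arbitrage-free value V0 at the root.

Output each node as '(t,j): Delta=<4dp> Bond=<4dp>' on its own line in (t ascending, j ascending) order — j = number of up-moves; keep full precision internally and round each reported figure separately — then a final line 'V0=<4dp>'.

(0,0): Delta=-0.1328 Bond=29.9098
(1,0): Delta=-0.8940 Bond=150.2865
(1,1): Delta=-0.0687 Bond=21.8383
(2,0): Delta=-1.0000 Bond=215.3824
(2,1): Delta=-0.8850 Bond=202.5003
(2,2): Delta=0.0000 Bond=0.0000
V0=3.3498

The replicating-portfolio and risk-neutral prices coincide; use p* = (1.36−0.72)/(1.47−0.72) = 0.8533 for the latter.
At expiry t=3: V(3,0)=218.2704, V(3,1)=140.5104, V(3,2)=0.0000, V(3,3)=0.0000
  t=2,j=0: stock 103.6800 → up 152.4096 (V=140.5104), down 74.6496 (V=218.2704). Price 111.7024; hedge Δ=-1.0000, bond B=215.3824.
  t=2,j=1: stock 211.6800 → up 311.1696 (V=0.0000), down 152.4096 (V=140.5104). Price 15.1531; hedge Δ=-0.8850, bond B=202.5003.
  t=2,j=2: stock 432.1800 → up 635.3046 (V=0.0000), down 311.1696 (V=0.0000). Price 0.0000; hedge Δ=0.0000, bond B=0.0000.
  t=1,j=0: stock 144.0000 → up 211.6800 (V=15.1531), down 103.6800 (V=111.7024). Price 21.5541; hedge Δ=-0.8940, bond B=150.2865.
  t=1,j=1: stock 294.0000 → up 432.1800 (V=0.0000), down 211.6800 (V=15.1531). Price 1.6342; hedge Δ=-0.0687, bond B=21.8383.
  t=0,j=0: stock 200.0000 → up 294.0000 (V=1.6342), down 144.0000 (V=21.5541). Price 3.3498; hedge Δ=-0.1328, bond B=29.9098.
Self-financing check: at every node Δ·S+B equals the discounted successor values.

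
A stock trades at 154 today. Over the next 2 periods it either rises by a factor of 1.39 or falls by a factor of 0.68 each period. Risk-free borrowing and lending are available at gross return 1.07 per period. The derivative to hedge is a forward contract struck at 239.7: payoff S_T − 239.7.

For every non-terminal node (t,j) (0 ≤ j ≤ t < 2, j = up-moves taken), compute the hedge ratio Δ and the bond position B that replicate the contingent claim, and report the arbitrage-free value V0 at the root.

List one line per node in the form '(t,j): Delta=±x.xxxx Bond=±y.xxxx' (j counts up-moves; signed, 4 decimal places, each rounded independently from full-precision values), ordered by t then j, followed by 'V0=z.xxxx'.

Under the risk-neutral measure, an up-move has probability p* = (R−d)/(u−d) = 0.5493 and values discount at R = 1.07.
Terminal values V(2,·): V(2,0)=-168.4904, V(2,1)=-94.1392, V(2,2)=57.8434
  t=1,j=0: stock 104.7200 → up 145.5608 (V=-94.1392), down 71.2096 (V=-168.4904). Price -119.2987; hedge Δ=1.0000, bond B=-224.0187.
  t=1,j=1: stock 214.0600 → up 297.5434 (V=57.8434), down 145.5608 (V=-94.1392). Price -9.9587; hedge Δ=1.0000, bond B=-224.0187.
  t=0,j=0: stock 154.0000 → up 214.0600 (V=-9.9587), down 104.7200 (V=-119.2987). Price -55.3633; hedge Δ=1.0000, bond B=-209.3633.
The time-0 hedge costs -55.3633, which is the no-arbitrage price.

(0,0): Delta=1.0000 Bond=-209.3633
(1,0): Delta=1.0000 Bond=-224.0187
(1,1): Delta=1.0000 Bond=-224.0187
V0=-55.3633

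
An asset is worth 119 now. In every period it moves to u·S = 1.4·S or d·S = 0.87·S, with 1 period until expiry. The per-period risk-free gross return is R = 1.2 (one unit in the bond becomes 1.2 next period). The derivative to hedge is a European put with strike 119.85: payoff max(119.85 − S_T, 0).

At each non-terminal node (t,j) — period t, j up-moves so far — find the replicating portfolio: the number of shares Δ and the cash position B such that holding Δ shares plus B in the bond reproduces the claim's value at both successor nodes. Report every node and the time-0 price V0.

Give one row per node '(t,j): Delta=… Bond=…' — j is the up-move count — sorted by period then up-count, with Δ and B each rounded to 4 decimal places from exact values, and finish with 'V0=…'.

(0,0): Delta=-0.2588 Bond=35.9245
V0=5.1321

Risk-neutral probability p* = (R−d)/(u−d) = (1.2−0.87)/(1.4−0.87) = 0.6226.
Terminal values V(1,·): V(1,0)=16.3200, V(1,1)=0.0000
Node (0,0) S=119.0000: V=(p*·0.0000+(1−p*)·16.3200)/1.2=5.1321; Δ=(0.0000−16.3200)/(166.6000−103.5300)=-0.2588; B=V−Δ·S=35.9245
Each (Δ,B) replicates both successor values, so the strategy is self-financing and V0 is arbitrage-free.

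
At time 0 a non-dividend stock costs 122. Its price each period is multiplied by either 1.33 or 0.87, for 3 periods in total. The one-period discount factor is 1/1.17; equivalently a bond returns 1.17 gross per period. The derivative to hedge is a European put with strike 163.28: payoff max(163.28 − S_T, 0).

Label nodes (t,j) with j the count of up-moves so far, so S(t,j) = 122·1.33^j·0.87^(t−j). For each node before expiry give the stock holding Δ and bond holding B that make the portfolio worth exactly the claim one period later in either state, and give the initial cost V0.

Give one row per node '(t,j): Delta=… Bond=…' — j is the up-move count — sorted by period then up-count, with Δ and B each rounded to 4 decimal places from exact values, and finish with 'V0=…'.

(0,0): Delta=-0.3059 Bond=45.4756
(1,0): Delta=-0.7206 Bond=97.2284
(1,1): Delta=-0.1612 Bond=29.7282
(2,0): Delta=-1.0000 Bond=139.5556
(2,1): Delta=-0.6232 Bond=99.9981
(2,2): Delta=0.0000 Bond=0.0000
V0=8.1597

The replicating-portfolio and risk-neutral prices coincide; use p* = (1.17−0.87)/(1.33−0.87) = 0.6522 for the latter.
Payoff layer (t=3): V(3,0)=82.9426, V(3,1)=40.4654, V(3,2)=0.0000, V(3,3)=0.0000
(2,0): S=92.3418. Δ = (V_up−V_dn)/(S_up−S_dn) = (40.4654−82.9426)/(122.8146−80.3374) = -1.0000. V = [p*·40.4654 + (1−p*)·82.9426]/1.17 = 47.2138. B = V − Δ·S = 139.5556.
(2,1): S=141.1662. Δ = (V_up−V_dn)/(S_up−S_dn) = (0.0000−40.4654)/(187.7510−122.8146) = -0.6232. V = [p*·0.0000 + (1−p*)·40.4654]/1.17 = 12.0298. B = V − Δ·S = 99.9981.
(2,2): S=215.8058. Δ = (V_up−V_dn)/(S_up−S_dn) = (0.0000−0.0000)/(287.0217−187.7510) = 0.0000. V = [p*·0.0000 + (1−p*)·0.0000]/1.17 = 0.0000. B = V − Δ·S = 0.0000.
(1,0): S=106.1400. Δ = (V_up−V_dn)/(S_up−S_dn) = (12.0298−47.2138)/(141.1662−92.3418) = -0.7206. V = [p*·12.0298 + (1−p*)·47.2138]/1.17 = 20.7416. B = V − Δ·S = 97.2284.
(1,1): S=162.2600. Δ = (V_up−V_dn)/(S_up−S_dn) = (0.0000−12.0298)/(215.8058−141.1662) = -0.1612. V = [p*·0.0000 + (1−p*)·12.0298]/1.17 = 3.5763. B = V − Δ·S = 29.7282.
(0,0): S=122.0000. Δ = (V_up−V_dn)/(S_up−S_dn) = (3.5763−20.7416)/(162.2600−106.1400) = -0.3059. V = [p*·3.5763 + (1−p*)·20.7416]/1.17 = 8.1597. B = V − Δ·S = 45.4756.
Check: Δ(0,0)·S0 + B(0,0) = 8.1597 = V0.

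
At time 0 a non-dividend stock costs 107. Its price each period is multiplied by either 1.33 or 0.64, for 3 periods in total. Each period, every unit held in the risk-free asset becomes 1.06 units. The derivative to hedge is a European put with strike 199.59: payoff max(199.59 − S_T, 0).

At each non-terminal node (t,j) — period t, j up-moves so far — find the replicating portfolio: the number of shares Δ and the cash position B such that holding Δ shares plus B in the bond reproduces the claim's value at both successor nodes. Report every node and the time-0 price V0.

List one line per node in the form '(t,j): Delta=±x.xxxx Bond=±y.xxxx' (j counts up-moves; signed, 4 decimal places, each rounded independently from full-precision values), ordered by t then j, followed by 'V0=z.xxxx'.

(0,0): Delta=-0.7671 Bond=152.5342
(1,0): Delta=-1.0000 Bond=177.6344
(1,1): Delta=-0.6951 Bond=151.4340
(2,0): Delta=-1.0000 Bond=188.2925
(2,1): Delta=-1.0000 Bond=188.2925
(2,2): Delta=-0.6007 Bond=142.6663
V0=70.4531

Risk-neutral probability p* = (R−d)/(u−d) = (1.06−0.64)/(1.33−0.64) = 0.6087.
At expiry t=3: V(3,0)=171.5406, V(3,1)=141.2998, V(3,2)=78.4557, V(3,3)=0.0000
  t=2,j=0: stock 43.8272 → up 58.2902 (V=141.2998), down 28.0494 (V=171.5406). Price 144.4653; hedge Δ=-1.0000, bond B=188.2925.
  t=2,j=1: stock 91.0784 → up 121.1343 (V=78.4557), down 58.2902 (V=141.2998). Price 97.2141; hedge Δ=-1.0000, bond B=188.2925.
  t=2,j=2: stock 189.2723 → up 251.7322 (V=0.0000), down 121.1343 (V=78.4557). Price 28.9623; hedge Δ=-0.6007, bond B=142.6663.
  t=1,j=0: stock 68.4800 → up 91.0784 (V=97.2141), down 43.8272 (V=144.4653). Price 109.1544; hedge Δ=-1.0000, bond B=177.6344.
  t=1,j=1: stock 142.3100 → up 189.2723 (V=28.9623), down 91.0784 (V=97.2141). Price 52.5184; hedge Δ=-0.6951, bond B=151.4340.
  t=0,j=0: stock 107.0000 → up 142.3100 (V=52.5184), down 68.4800 (V=109.1544). Price 70.4531; hedge Δ=-0.7671, bond B=152.5342.
The time-0 hedge costs 70.4531, which is the no-arbitrage price.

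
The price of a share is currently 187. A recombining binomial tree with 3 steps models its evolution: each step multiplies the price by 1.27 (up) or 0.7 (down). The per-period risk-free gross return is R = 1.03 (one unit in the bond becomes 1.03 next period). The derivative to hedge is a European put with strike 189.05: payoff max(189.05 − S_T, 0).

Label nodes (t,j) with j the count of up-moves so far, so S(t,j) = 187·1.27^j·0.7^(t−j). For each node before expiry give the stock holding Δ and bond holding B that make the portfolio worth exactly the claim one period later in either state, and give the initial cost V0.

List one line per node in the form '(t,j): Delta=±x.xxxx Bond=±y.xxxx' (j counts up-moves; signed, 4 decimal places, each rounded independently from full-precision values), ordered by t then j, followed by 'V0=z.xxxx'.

Since d<R<u, set p* = (R−d)/(u−d) = 0.5789; price each node as the discounted p*-expectation of its children.
Terminal payoffs: V(3,0)=124.9090, V(3,1)=72.6799, V(3,2)=0.0000, V(3,3)=0.0000
(2,0): S=91.6300. Δ = (V_up−V_dn)/(S_up−S_dn) = (72.6799−124.9090)/(116.3701−64.1410) = -1.0000. V = [p*·72.6799 + (1−p*)·124.9090]/1.03 = 91.9137. B = V − Δ·S = 183.5437.
(2,1): S=166.2430. Δ = (V_up−V_dn)/(S_up−S_dn) = (0.0000−72.6799)/(211.1286−116.3701) = -0.7670. V = [p*·0.0000 + (1−p*)·72.6799]/1.03 = 29.7107. B = V − Δ·S = 157.2193.
(2,2): S=301.6123. Δ = (V_up−V_dn)/(S_up−S_dn) = (0.0000−0.0000)/(383.0476−211.1286) = 0.0000. V = [p*·0.0000 + (1−p*)·0.0000]/1.03 = 0.0000. B = V − Δ·S = 0.0000.
(1,0): S=130.9000. Δ = (V_up−V_dn)/(S_up−S_dn) = (29.7107−91.9137)/(166.2430−91.6300) = -0.8337. V = [p*·29.7107 + (1−p*)·91.9137]/1.03 = 54.2733. B = V − Δ·S = 163.4012.
(1,1): S=237.4900. Δ = (V_up−V_dn)/(S_up−S_dn) = (0.0000−29.7107)/(301.6123−166.2430) = -0.2195. V = [p*·0.0000 + (1−p*)·29.7107]/1.03 = 12.1454. B = V − Δ·S = 64.2695.
(0,0): S=187.0000. Δ = (V_up−V_dn)/(S_up−S_dn) = (12.1454−54.2733)/(237.4900−130.9000) = -0.3952. V = [p*·12.1454 + (1−p*)·54.2733]/1.03 = 29.0131. B = V − Δ·S = 102.9215.
Self-financing check: at every node Δ·S+B equals the discounted successor values.

(0,0): Delta=-0.3952 Bond=102.9215
(1,0): Delta=-0.8337 Bond=163.4012
(1,1): Delta=-0.2195 Bond=64.2695
(2,0): Delta=-1.0000 Bond=183.5437
(2,1): Delta=-0.7670 Bond=157.2193
(2,2): Delta=0.0000 Bond=0.0000
V0=29.0131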